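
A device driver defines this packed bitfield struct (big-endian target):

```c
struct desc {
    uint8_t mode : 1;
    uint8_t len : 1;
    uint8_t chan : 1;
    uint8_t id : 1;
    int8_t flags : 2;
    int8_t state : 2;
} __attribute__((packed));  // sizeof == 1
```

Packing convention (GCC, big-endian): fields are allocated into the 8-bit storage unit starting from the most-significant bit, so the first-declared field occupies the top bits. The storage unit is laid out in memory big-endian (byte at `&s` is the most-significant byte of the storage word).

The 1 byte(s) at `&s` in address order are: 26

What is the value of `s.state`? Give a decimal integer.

[0]=0x26 (big-endian) → word 0x26
mode:1 @ bit 7 → (0x26>>7)&0x1 = 0x0
len:1 @ bit 6 → (0x26>>6)&0x1 = 0x0
chan:1 @ bit 5 → (0x26>>5)&0x1 = 0x1
id:1 @ bit 4 → (0x26>>4)&0x1 = 0x0
flags:2 @ bit 2 → (0x26>>2)&0x3 = 0x1
state:2 @ bit 0 → (0x26>>0)&0x3 = 0x2  ←
state signed 2b, MSB=1: 2 - 4 = -2

-2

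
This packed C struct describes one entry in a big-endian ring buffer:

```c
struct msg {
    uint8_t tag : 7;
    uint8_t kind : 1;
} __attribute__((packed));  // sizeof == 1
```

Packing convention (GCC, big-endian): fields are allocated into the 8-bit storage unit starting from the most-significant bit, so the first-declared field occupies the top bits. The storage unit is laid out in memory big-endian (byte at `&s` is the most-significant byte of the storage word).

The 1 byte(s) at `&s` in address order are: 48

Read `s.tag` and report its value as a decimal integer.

[0]=0x48 (big-endian) → word 0x48
tag:7 @ bit 1 → (0x48>>1)&0x7f = 0x24  ←
kind:1 @ bit 0 → (0x48>>0)&0x1 = 0x0

36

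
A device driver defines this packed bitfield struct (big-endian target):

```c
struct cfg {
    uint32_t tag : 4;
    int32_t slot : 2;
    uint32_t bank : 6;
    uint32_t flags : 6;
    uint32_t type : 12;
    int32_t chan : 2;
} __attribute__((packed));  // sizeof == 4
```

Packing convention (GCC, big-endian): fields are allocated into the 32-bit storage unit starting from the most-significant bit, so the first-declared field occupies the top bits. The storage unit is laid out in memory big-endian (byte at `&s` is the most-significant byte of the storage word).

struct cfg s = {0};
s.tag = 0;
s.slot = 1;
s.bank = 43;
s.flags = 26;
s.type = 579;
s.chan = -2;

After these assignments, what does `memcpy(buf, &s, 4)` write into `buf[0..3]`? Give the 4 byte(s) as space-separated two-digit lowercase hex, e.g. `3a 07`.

tag (4b) val=0 bits=0x0 at bit 28: 0x00000000
slot (2b) val=1 bits=0x1 at bit 26: 0x04000000
bank (6b) val=43 bits=0x2b at bit 20: 0x06b00000
flags (6b) val=26 bits=0x1a at bit 14: 0x06b68000
type (12b) val=579 bits=0x243 at bit 2: 0x06b6890c
chan (2b) val=-2 bits=0x2 at bit 0: 0x06b6890e
word = 0x06b6890e → big-endian bytes:
  [0]=0x06  [1]=0xb6  [2]=0x89  [3]=0x0e

06 b6 89 0e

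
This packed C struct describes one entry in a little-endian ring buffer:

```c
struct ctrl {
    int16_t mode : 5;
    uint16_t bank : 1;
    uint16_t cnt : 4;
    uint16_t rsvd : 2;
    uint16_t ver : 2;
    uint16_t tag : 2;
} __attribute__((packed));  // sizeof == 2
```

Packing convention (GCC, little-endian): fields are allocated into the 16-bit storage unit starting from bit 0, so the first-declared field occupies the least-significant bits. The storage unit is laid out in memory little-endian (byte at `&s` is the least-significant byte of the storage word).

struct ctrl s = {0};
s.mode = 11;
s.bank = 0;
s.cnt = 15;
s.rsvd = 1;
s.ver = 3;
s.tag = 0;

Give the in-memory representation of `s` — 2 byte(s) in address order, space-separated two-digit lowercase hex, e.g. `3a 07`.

cb 37

mode (5b) val=11 bits=0xb at bit 0: 0x000b
bank (1b) val=0 bits=0x0 at bit 5: 0x000b
cnt (4b) val=15 bits=0xf at bit 6: 0x03cb
rsvd (2b) val=1 bits=0x1 at bit 10: 0x07cb
ver (2b) val=3 bits=0x3 at bit 12: 0x37cb
tag (2b) val=0 bits=0x0 at bit 14: 0x37cb
word = 0x37cb → little-endian bytes:
  [0]=0xcb  [1]=0x37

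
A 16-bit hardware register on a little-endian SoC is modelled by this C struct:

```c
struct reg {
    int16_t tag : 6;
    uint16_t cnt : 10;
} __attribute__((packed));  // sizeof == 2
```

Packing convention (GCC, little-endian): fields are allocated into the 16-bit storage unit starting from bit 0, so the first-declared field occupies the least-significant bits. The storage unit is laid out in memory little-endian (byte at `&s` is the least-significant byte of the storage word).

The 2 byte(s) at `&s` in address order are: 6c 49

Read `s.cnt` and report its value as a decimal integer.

[0]=0x6c [1]=0x49 (little-endian) → word 0x496c
tag:6 @ bit 0 → (0x496c>>0)&0x3f = 0x2c
cnt:10 @ bit 6 → (0x496c>>6)&0x3ff = 0x125  ←

293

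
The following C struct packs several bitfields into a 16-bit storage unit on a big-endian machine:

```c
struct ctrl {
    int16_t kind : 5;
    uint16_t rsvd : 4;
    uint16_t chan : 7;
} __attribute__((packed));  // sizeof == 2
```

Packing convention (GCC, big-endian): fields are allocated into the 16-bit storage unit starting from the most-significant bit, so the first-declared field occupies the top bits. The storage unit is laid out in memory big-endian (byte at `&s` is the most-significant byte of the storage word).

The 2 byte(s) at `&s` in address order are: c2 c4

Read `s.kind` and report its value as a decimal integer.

-8

[0]=0xc2 [1]=0xc4 (big-endian) → word 0xc2c4
kind:5 @ bit 11 → (0xc2c4>>11)&0x1f = 0x18  ←
rsvd:4 @ bit 7 → (0xc2c4>>7)&0xf = 0x5
chan:7 @ bit 0 → (0xc2c4>>0)&0x7f = 0x44
kind signed 5b, MSB=1: 24 - 32 = -8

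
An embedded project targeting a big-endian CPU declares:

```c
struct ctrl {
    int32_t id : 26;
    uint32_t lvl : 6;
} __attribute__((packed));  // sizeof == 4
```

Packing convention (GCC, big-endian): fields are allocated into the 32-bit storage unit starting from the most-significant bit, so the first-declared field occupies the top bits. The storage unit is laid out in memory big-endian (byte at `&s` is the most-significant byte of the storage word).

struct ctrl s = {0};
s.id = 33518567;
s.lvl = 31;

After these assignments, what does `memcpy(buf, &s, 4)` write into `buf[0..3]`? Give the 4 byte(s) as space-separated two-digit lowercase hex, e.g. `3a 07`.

7f dc f9 df

id:26 = 33518567 → 0x1ff73e7 << 6 → word 0x7fdcf9c0
lvl:6 = 31 → 0x1f << 0 → word 0x7fdcf9df
word = 0x7fdcf9df → big-endian bytes:
  [0]=0x7f  [1]=0xdc  [2]=0xf9  [3]=0xdf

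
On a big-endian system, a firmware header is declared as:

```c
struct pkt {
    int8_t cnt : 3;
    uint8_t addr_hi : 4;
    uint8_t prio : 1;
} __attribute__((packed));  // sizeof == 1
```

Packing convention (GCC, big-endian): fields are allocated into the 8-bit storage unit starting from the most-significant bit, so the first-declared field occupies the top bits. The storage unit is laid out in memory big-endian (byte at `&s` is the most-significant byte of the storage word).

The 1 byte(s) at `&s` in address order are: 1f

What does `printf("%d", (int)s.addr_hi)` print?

[0]=0x1f (big-endian) → word 0x1f
cnt:3 @ bit 5 → (0x1f>>5)&0x7 = 0x0
addr_hi:4 @ bit 1 → (0x1f>>1)&0xf = 0xf  ←
prio:1 @ bit 0 → (0x1f>>0)&0x1 = 0x1

15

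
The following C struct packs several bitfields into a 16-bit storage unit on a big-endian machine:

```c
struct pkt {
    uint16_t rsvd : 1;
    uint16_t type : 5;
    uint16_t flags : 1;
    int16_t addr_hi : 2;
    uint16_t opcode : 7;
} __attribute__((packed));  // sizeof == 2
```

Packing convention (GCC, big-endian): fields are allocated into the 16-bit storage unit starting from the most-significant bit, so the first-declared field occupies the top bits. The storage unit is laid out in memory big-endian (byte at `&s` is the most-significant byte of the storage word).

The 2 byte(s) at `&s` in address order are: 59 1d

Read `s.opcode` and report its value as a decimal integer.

[0]=0x59 [1]=0x1d (big-endian) → word 0x591d
rsvd [15+:1] = (word>>15) & 0x1 = 0
type [10+:5] = (word>>10) & 0x1f = 22
flags [9+:1] = (word>>9) & 0x1 = 0
addr_hi [7+:2] = (word>>7) & 0x3 = 2
opcode [0+:7] = (word>>0) & 0x7f = 29  ←

29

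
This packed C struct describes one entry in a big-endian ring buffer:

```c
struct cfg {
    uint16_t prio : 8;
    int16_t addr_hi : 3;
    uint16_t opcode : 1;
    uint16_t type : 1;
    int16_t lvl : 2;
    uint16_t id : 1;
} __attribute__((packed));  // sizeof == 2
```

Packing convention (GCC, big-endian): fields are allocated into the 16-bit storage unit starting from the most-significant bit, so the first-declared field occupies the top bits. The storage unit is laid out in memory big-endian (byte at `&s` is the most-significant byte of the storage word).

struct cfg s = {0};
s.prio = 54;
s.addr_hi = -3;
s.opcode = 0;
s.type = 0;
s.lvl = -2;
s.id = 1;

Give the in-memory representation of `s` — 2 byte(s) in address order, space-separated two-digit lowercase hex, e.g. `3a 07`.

36 a5

[8+:8] prio=54 & 0xff = 0x36; word=0x3600
[5+:3] addr_hi=-3 & 0x7 = 0x5; word=0x36a0
[4+:1] opcode=0 & 0x1 = 0x0; word=0x36a0
[3+:1] type=0 & 0x1 = 0x0; word=0x36a0
[1+:2] lvl=-2 & 0x3 = 0x2; word=0x36a4
[0+:1] id=1 & 0x1 = 0x1; word=0x36a5
word = 0x36a5 → big-endian bytes:
  [0]=0x36  [1]=0xa5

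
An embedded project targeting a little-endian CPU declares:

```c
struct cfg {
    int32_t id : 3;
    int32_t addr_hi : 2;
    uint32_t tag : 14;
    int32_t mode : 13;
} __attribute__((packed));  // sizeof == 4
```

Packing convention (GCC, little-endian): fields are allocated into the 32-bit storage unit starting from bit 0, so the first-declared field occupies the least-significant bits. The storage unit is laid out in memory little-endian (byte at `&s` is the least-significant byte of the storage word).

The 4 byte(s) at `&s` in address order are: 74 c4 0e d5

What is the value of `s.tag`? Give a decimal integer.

[0]=0x74 [1]=0xc4 [2]=0x0e [3]=0xd5 (little-endian) → word 0xd50ec474
id:3 @ bit 0 → (0xd50ec474>>0)&0x7 = 0x4
addr_hi:2 @ bit 3 → (0xd50ec474>>3)&0x3 = 0x2
tag:14 @ bit 5 → (0xd50ec474>>5)&0x3fff = 0x3623  ←
mode:13 @ bit 19 → (0xd50ec474>>19)&0x1fff = 0x1aa1

13859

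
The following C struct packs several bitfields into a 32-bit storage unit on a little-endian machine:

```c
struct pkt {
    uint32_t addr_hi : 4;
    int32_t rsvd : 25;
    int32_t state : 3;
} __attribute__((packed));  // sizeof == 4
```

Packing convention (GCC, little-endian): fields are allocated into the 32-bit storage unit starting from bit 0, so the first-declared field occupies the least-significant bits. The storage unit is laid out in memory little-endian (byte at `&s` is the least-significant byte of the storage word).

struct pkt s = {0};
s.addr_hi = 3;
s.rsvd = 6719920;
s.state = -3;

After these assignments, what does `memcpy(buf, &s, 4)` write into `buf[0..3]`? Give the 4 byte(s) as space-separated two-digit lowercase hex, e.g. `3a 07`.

03 9b 68 a6

addr_hi (4b) val=3 bits=0x3 at bit 0: 0x00000003
rsvd (25b) val=6719920 bits=0x6689b0 at bit 4: 0x06689b03
state (3b) val=-3 bits=0x5 at bit 29: 0xa6689b03
word = 0xa6689b03 → little-endian bytes:
  [0]=0x03  [1]=0x9b  [2]=0x68  [3]=0xa6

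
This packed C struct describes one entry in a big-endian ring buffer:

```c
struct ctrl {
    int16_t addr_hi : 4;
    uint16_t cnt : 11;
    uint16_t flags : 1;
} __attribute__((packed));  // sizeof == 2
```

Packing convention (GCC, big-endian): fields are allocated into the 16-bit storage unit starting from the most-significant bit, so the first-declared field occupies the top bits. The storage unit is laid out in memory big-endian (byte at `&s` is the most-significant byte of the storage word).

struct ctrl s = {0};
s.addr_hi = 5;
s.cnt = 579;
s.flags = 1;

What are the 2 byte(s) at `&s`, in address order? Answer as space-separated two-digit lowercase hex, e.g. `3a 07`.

54 87

[12+:4] addr_hi=5 & 0xf = 0x5; word=0x5000
[1+:11] cnt=579 & 0x7ff = 0x243; word=0x5486
[0+:1] flags=1 & 0x1 = 0x1; word=0x5487
word = 0x5487 → big-endian bytes:
  [0]=0x54  [1]=0x87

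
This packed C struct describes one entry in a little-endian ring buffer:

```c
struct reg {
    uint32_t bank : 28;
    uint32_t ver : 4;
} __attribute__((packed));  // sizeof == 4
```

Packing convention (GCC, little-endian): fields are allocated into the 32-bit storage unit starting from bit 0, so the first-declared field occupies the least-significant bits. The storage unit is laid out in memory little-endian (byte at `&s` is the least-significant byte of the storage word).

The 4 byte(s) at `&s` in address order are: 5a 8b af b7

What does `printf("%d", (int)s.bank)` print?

128944986

[0]=0x5a [1]=0x8b [2]=0xaf [3]=0xb7 (little-endian) → word 0xb7af8b5a
bank [0+:28] = (word>>0) & 0xfffffff = 128944986  ←
ver [28+:4] = (word>>28) & 0xf = 11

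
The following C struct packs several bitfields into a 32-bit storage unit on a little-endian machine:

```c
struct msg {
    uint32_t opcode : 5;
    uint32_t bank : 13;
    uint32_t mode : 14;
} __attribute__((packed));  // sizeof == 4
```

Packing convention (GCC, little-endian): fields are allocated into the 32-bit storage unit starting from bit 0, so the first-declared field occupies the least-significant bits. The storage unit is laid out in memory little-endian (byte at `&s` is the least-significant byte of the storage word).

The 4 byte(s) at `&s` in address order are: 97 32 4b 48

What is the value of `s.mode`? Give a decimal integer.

4626

[0]=0x97 [1]=0x32 [2]=0x4b [3]=0x48 (little-endian) → word 0x484b3297
opcode [0+:5] = (word>>0) & 0x1f = 23
bank [5+:13] = (word>>5) & 0x1fff = 6548
mode [18+:14] = (word>>18) & 0x3fff = 4626  ←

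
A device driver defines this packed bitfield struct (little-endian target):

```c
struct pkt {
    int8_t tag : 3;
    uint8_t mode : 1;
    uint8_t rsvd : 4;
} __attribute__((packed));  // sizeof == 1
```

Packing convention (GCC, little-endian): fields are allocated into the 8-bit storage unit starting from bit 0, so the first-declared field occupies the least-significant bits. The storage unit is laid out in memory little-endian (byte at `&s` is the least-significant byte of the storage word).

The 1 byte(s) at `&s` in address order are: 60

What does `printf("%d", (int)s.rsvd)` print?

[0]=0x60 (little-endian) → word 0x60
tag:3 @ bit 0 → (0x60>>0)&0x7 = 0x0
mode:1 @ bit 3 → (0x60>>3)&0x1 = 0x0
rsvd:4 @ bit 4 → (0x60>>4)&0xf = 0x6  ←

6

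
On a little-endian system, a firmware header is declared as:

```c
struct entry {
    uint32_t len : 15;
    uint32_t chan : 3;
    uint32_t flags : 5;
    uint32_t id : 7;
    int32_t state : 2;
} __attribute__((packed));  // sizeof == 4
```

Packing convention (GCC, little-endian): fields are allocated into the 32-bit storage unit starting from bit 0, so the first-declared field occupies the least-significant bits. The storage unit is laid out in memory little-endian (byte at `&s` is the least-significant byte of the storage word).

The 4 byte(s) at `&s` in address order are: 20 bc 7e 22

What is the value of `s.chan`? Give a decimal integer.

[0]=0x20 [1]=0xbc [2]=0x7e [3]=0x22 (little-endian) → word 0x227ebc20
len:15 @ bit 0 → (0x227ebc20>>0)&0x7fff = 0x3c20
chan:3 @ bit 15 → (0x227ebc20>>15)&0x7 = 0x5  ←
flags:5 @ bit 18 → (0x227ebc20>>18)&0x1f = 0x1f
id:7 @ bit 23 → (0x227ebc20>>23)&0x7f = 0x44
state:2 @ bit 30 → (0x227ebc20>>30)&0x3 = 0x0

5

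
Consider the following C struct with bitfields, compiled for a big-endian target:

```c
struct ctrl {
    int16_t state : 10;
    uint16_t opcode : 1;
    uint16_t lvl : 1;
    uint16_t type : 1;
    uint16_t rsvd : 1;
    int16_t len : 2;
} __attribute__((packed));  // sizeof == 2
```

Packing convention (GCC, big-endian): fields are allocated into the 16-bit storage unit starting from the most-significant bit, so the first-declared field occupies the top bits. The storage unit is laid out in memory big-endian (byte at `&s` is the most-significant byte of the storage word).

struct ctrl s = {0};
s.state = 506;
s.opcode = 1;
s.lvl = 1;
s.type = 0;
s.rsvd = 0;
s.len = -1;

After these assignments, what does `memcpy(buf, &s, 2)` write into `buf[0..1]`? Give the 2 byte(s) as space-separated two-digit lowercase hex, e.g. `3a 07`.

state:10 = 506 → 0x1fa << 6 → word 0x7e80
opcode:1 = 1 → 0x1 << 5 → word 0x7ea0
lvl:1 = 1 → 0x1 << 4 → word 0x7eb0
type:1 = 0 → 0x0 << 3 → word 0x7eb0
rsvd:1 = 0 → 0x0 << 2 → word 0x7eb0
len:2 = -1 → 0x3 << 0 → word 0x7eb3
word = 0x7eb3 → big-endian bytes:
  [0]=0x7e  [1]=0xb3

7e b3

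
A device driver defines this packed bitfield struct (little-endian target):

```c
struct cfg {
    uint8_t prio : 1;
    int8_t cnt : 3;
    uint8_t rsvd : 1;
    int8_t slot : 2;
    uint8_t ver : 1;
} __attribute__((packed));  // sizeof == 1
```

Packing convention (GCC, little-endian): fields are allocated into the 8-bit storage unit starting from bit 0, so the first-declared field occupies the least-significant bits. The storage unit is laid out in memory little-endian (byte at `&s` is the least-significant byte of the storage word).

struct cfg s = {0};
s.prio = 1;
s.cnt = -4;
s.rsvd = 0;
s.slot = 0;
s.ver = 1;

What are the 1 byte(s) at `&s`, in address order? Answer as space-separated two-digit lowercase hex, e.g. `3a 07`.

prio:1 = 1 → 0x1 << 0 → word 0x01
cnt:3 = -4 → 0x4 << 1 → word 0x09
rsvd:1 = 0 → 0x0 << 4 → word 0x09
slot:2 = 0 → 0x0 << 5 → word 0x09
ver:1 = 1 → 0x1 << 7 → word 0x89
word = 0x89 → little-endian bytes:
  [0]=0x89

89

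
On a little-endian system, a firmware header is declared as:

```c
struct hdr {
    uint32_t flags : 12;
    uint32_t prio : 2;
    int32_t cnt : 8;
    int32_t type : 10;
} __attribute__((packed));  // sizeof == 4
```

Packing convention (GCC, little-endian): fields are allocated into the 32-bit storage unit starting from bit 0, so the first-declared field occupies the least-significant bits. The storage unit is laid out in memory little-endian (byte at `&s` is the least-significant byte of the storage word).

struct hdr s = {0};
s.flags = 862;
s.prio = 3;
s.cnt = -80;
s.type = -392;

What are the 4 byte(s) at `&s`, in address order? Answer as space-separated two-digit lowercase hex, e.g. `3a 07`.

flags (12b) val=862 bits=0x35e at bit 0: 0x0000035e
prio (2b) val=3 bits=0x3 at bit 12: 0x0000335e
cnt (8b) val=-80 bits=0xb0 at bit 14: 0x002c335e
type (10b) val=-392 bits=0x278 at bit 22: 0x9e2c335e
word = 0x9e2c335e → little-endian bytes:
  [0]=0x5e  [1]=0x33  [2]=0x2c  [3]=0x9e

5e 33 2c 9e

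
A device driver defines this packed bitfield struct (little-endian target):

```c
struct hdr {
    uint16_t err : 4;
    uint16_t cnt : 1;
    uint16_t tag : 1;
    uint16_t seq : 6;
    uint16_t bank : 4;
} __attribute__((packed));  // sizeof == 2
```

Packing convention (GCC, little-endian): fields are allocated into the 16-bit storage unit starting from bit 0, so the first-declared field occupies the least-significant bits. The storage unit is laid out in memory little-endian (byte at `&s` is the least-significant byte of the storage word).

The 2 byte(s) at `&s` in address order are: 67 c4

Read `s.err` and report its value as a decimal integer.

[0]=0x67 [1]=0xc4 (little-endian) → word 0xc467
err [0+:4] = (word>>0) & 0xf = 7  ←
cnt [4+:1] = (word>>4) & 0x1 = 0
tag [5+:1] = (word>>5) & 0x1 = 1
seq [6+:6] = (word>>6) & 0x3f = 17
bank [12+:4] = (word>>12) & 0xf = 12

7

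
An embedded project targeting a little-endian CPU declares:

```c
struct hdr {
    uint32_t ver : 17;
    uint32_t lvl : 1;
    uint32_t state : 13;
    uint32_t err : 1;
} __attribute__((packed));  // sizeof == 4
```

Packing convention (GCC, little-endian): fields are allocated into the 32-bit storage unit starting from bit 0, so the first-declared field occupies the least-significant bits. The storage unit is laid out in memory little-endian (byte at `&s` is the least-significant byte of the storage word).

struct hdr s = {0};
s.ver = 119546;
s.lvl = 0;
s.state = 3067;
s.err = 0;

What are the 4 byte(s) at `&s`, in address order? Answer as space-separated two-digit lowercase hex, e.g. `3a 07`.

fa d2 ed 2f

ver (17b) val=119546 bits=0x1d2fa at bit 0: 0x0001d2fa
lvl (1b) val=0 bits=0x0 at bit 17: 0x0001d2fa
state (13b) val=3067 bits=0xbfb at bit 18: 0x2fedd2fa
err (1b) val=0 bits=0x0 at bit 31: 0x2fedd2fa
word = 0x2fedd2fa → little-endian bytes:
  [0]=0xfa  [1]=0xd2  [2]=0xed  [3]=0x2f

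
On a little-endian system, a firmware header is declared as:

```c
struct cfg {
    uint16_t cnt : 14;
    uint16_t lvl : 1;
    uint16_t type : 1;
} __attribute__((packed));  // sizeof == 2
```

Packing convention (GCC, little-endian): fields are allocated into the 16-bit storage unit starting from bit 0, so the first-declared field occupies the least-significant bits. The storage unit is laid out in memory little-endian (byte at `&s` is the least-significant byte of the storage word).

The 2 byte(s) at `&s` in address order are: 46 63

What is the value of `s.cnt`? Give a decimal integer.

[0]=0x46 [1]=0x63 (little-endian) → word 0x6346
cnt [0+:14] = (word>>0) & 0x3fff = 9030  ←
lvl [14+:1] = (word>>14) & 0x1 = 1
type [15+:1] = (word>>15) & 0x1 = 0

9030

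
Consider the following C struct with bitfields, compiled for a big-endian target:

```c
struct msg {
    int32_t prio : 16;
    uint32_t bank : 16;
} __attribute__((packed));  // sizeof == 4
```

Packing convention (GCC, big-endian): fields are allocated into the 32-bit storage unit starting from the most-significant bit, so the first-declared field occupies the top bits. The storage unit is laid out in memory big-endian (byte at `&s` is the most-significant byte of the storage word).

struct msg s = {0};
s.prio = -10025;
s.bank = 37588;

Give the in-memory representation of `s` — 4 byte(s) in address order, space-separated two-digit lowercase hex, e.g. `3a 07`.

[16+:16] prio=-10025 & 0xffff = 0xd8d7; word=0xd8d70000
[0+:16] bank=37588 & 0xffff = 0x92d4; word=0xd8d792d4
word = 0xd8d792d4 → big-endian bytes:
  [0]=0xd8  [1]=0xd7  [2]=0x92  [3]=0xd4

d8 d7 92 d4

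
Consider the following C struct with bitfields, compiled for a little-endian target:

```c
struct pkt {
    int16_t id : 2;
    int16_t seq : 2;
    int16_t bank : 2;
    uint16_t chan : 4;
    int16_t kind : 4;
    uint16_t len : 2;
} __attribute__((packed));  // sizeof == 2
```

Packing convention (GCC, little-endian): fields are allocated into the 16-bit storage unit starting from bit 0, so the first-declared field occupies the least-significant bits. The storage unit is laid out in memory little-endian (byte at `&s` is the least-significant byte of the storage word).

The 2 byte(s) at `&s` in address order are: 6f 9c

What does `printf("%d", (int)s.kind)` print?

[0]=0x6f [1]=0x9c (little-endian) → word 0x9c6f
id:2 @ bit 0 → (0x9c6f>>0)&0x3 = 0x3
seq:2 @ bit 2 → (0x9c6f>>2)&0x3 = 0x3
bank:2 @ bit 4 → (0x9c6f>>4)&0x3 = 0x2
chan:4 @ bit 6 → (0x9c6f>>6)&0xf = 0x1
kind:4 @ bit 10 → (0x9c6f>>10)&0xf = 0x7  ←
len:2 @ bit 14 → (0x9c6f>>14)&0x3 = 0x2
kind signed 4b, MSB=0: value = 7

7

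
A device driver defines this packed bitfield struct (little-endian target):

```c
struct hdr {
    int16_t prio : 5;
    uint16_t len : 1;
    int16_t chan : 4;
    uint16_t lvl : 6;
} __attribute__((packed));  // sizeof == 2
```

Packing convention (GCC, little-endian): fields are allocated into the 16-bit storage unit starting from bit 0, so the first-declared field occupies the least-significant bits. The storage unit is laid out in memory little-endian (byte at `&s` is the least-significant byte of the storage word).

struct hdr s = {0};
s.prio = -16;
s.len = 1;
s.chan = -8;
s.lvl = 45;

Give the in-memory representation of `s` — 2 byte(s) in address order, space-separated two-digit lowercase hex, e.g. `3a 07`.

[0+:5] prio=-16 & 0x1f = 0x10; word=0x0010
[5+:1] len=1 & 0x1 = 0x1; word=0x0030
[6+:4] chan=-8 & 0xf = 0x8; word=0x0230
[10+:6] lvl=45 & 0x3f = 0x2d; word=0xb630
word = 0xb630 → little-endian bytes:
  [0]=0x30  [1]=0xb6

30 b6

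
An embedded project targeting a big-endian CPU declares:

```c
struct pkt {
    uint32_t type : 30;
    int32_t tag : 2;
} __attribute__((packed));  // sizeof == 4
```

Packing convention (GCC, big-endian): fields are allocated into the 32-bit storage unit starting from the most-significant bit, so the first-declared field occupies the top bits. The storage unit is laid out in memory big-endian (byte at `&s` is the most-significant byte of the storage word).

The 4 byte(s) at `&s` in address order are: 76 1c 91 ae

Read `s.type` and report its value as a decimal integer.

495395947

[0]=0x76 [1]=0x1c [2]=0x91 [3]=0xae (big-endian) → word 0x761c91ae
type [2+:30] = (word>>2) & 0x3fffffff = 495395947  ←
tag [0+:2] = (word>>0) & 0x3 = 2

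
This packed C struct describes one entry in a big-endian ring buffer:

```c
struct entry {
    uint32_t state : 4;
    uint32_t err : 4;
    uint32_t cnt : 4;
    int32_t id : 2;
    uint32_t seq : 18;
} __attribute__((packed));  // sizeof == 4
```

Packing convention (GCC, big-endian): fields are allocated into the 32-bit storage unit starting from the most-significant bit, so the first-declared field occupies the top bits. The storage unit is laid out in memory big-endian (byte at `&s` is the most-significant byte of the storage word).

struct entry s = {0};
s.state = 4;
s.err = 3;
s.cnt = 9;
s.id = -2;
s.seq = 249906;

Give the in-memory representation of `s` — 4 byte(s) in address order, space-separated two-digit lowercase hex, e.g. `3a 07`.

state:4 = 4 → 0x4 << 28 → word 0x40000000
err:4 = 3 → 0x3 << 24 → word 0x43000000
cnt:4 = 9 → 0x9 << 20 → word 0x43900000
id:2 = -2 → 0x2 << 18 → word 0x43980000
seq:18 = 249906 → 0x3d032 << 0 → word 0x439bd032
word = 0x439bd032 → big-endian bytes:
  [0]=0x43  [1]=0x9b  [2]=0xd0  [3]=0x32

43 9b d0 32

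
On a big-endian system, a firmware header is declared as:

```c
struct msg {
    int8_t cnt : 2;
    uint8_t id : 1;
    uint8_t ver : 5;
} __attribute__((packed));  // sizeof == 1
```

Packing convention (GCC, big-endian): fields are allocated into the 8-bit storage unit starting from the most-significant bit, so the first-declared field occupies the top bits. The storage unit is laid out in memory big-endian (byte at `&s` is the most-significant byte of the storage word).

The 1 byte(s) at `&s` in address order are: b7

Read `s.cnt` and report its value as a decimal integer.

[0]=0xb7 (big-endian) → word 0xb7
cnt [6+:2] = (word>>6) & 0x3 = 2  ←
id [5+:1] = (word>>5) & 0x1 = 1
ver [0+:5] = (word>>0) & 0x1f = 23
cnt signed 2b, MSB=1: 2 - 4 = -2

-2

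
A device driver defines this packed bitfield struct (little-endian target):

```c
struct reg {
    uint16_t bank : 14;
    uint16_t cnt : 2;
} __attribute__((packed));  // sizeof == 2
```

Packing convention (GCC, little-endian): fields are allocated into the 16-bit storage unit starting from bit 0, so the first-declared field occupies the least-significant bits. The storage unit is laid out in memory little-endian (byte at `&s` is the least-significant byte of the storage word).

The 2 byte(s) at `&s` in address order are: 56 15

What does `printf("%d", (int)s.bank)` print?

5462

[0]=0x56 [1]=0x15 (little-endian) → word 0x1556
bank:14 @ bit 0 → (0x1556>>0)&0x3fff = 0x1556  ←
cnt:2 @ bit 14 → (0x1556>>14)&0x3 = 0x0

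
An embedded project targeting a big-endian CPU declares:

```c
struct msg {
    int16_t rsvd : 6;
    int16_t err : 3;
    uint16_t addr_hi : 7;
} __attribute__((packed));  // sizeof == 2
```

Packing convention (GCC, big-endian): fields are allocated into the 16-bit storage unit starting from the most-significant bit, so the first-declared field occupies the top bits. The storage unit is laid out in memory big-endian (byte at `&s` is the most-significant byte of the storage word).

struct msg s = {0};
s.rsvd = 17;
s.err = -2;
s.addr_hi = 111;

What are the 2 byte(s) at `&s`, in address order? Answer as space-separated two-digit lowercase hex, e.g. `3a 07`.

rsvd (6b) val=17 bits=0x11 at bit 10: 0x4400
err (3b) val=-2 bits=0x6 at bit 7: 0x4700
addr_hi (7b) val=111 bits=0x6f at bit 0: 0x476f
word = 0x476f → big-endian bytes:
  [0]=0x47  [1]=0x6f

47 6f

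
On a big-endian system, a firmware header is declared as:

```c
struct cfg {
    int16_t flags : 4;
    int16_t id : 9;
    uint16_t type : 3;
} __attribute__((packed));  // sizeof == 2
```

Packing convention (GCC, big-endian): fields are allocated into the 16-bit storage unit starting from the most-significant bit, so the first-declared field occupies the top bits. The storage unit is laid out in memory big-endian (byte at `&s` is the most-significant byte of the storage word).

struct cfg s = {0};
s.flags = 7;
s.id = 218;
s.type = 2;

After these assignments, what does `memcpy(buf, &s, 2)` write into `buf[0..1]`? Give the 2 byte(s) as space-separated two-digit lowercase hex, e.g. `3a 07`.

flags (4b) val=7 bits=0x7 at bit 12: 0x7000
id (9b) val=218 bits=0xda at bit 3: 0x76d0
type (3b) val=2 bits=0x2 at bit 0: 0x76d2
word = 0x76d2 → big-endian bytes:
  [0]=0x76  [1]=0xd2

76 d2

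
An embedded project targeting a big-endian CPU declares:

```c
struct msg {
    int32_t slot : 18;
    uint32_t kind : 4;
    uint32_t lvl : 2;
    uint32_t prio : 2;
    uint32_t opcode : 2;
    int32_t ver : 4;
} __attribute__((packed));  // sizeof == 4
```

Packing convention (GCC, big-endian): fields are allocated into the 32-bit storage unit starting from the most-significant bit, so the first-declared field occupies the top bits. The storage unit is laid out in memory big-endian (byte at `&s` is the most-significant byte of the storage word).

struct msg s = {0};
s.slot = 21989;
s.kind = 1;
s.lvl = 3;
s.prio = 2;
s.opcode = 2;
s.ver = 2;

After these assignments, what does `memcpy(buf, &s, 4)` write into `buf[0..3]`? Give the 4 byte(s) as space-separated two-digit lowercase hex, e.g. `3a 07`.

[14+:18] slot=21989 & 0x3ffff = 0x55e5; word=0x15794000
[10+:4] kind=1 & 0xf = 0x1; word=0x15794400
[8+:2] lvl=3 & 0x3 = 0x3; word=0x15794700
[6+:2] prio=2 & 0x3 = 0x2; word=0x15794780
[4+:2] opcode=2 & 0x3 = 0x2; word=0x157947a0
[0+:4] ver=2 & 0xf = 0x2; word=0x157947a2
word = 0x157947a2 → big-endian bytes:
  [0]=0x15  [1]=0x79  [2]=0x47  [3]=0xa2

15 79 47 a2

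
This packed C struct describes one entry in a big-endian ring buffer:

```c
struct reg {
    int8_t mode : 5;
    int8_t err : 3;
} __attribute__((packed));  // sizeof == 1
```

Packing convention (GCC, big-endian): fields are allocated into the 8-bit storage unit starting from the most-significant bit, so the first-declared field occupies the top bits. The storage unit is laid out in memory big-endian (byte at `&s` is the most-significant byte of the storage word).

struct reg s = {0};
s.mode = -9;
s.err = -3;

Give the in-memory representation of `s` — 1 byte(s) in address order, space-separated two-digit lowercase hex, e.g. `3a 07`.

mode:5 = -9 → 0x17 << 3 → word 0xb8
err:3 = -3 → 0x5 << 0 → word 0xbd
word = 0xbd → big-endian bytes:
  [0]=0xbd

bd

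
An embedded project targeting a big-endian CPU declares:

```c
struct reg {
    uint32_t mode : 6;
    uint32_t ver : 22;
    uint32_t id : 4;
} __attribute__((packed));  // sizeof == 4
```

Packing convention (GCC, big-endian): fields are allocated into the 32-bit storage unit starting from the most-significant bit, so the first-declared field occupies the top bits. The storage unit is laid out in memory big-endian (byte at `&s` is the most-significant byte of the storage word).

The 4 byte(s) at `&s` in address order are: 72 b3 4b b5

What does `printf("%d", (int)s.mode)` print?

[0]=0x72 [1]=0xb3 [2]=0x4b [3]=0xb5 (big-endian) → word 0x72b34bb5
mode:6 @ bit 26 → (0x72b34bb5>>26)&0x3f = 0x1c  ←
ver:22 @ bit 4 → (0x72b34bb5>>4)&0x3fffff = 0x2b34bb
id:4 @ bit 0 → (0x72b34bb5>>0)&0xf = 0x5

28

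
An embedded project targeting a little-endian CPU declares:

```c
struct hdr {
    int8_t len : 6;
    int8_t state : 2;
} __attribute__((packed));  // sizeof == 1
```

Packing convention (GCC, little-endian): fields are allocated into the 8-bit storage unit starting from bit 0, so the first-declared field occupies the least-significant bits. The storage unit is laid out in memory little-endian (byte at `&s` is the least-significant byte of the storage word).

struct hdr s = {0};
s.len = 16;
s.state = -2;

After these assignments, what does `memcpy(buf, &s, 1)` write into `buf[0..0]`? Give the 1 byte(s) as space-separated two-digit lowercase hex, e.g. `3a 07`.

90

[0+:6] len=16 & 0x3f = 0x10; word=0x10
[6+:2] state=-2 & 0x3 = 0x2; word=0x90
word = 0x90 → little-endian bytes:
  [0]=0x90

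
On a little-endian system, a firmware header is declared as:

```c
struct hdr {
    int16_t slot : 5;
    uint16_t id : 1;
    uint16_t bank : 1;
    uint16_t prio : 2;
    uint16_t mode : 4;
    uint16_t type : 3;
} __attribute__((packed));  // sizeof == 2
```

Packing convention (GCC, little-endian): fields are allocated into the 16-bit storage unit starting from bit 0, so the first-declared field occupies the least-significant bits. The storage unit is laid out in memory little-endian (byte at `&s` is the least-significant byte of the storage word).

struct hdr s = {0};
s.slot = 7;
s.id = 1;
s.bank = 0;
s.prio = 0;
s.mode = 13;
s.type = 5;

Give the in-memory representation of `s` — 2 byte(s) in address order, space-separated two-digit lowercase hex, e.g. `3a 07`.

slot (5b) val=7 bits=0x7 at bit 0: 0x0007
id (1b) val=1 bits=0x1 at bit 5: 0x0027
bank (1b) val=0 bits=0x0 at bit 6: 0x0027
prio (2b) val=0 bits=0x0 at bit 7: 0x0027
mode (4b) val=13 bits=0xd at bit 9: 0x1a27
type (3b) val=5 bits=0x5 at bit 13: 0xba27
word = 0xba27 → little-endian bytes:
  [0]=0x27  [1]=0xba

27 ba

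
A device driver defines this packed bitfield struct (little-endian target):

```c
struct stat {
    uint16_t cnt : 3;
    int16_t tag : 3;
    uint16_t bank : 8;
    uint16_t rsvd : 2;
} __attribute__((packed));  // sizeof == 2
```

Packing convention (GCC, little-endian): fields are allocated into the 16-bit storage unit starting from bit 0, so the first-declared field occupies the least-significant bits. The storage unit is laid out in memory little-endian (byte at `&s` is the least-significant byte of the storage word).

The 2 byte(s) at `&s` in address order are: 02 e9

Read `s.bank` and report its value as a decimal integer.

[0]=0x02 [1]=0xe9 (little-endian) → word 0xe902
cnt [0+:3] = (word>>0) & 0x7 = 2
tag [3+:3] = (word>>3) & 0x7 = 0
bank [6+:8] = (word>>6) & 0xff = 164  ←
rsvd [14+:2] = (word>>14) & 0x3 = 3

164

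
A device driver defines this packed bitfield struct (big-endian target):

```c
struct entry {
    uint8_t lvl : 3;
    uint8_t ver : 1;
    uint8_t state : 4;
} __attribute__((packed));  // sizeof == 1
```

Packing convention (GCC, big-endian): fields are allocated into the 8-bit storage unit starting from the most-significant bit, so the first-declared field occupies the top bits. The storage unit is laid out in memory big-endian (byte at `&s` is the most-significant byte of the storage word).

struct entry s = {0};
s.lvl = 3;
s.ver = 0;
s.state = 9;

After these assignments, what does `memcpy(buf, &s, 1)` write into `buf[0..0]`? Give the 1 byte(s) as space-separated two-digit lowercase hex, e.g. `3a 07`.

69

lvl:3 = 3 → 0x3 << 5 → word 0x60
ver:1 = 0 → 0x0 << 4 → word 0x60
state:4 = 9 → 0x9 << 0 → word 0x69
word = 0x69 → big-endian bytes:
  [0]=0x69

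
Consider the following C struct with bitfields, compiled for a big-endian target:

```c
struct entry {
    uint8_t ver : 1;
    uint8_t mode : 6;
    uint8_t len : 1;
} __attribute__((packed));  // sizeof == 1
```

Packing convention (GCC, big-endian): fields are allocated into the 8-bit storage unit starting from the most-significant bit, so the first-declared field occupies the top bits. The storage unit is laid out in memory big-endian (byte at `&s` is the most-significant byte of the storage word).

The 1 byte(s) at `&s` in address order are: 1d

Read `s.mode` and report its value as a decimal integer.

14

[0]=0x1d (big-endian) → word 0x1d
ver:1 @ bit 7 → (0x1d>>7)&0x1 = 0x0
mode:6 @ bit 1 → (0x1d>>1)&0x3f = 0xe  ←
len:1 @ bit 0 → (0x1d>>0)&0x1 = 0x1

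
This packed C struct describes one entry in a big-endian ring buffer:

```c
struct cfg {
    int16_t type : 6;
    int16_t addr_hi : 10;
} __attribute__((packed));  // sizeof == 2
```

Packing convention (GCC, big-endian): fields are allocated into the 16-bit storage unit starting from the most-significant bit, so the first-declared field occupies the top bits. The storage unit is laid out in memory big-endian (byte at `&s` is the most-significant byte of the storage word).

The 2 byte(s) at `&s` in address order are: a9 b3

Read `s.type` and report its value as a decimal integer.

[0]=0xa9 [1]=0xb3 (big-endian) → word 0xa9b3
type [10+:6] = (word>>10) & 0x3f = 42  ←
addr_hi [0+:10] = (word>>0) & 0x3ff = 435
type signed 6b, MSB=1: 42 - 64 = -22

-22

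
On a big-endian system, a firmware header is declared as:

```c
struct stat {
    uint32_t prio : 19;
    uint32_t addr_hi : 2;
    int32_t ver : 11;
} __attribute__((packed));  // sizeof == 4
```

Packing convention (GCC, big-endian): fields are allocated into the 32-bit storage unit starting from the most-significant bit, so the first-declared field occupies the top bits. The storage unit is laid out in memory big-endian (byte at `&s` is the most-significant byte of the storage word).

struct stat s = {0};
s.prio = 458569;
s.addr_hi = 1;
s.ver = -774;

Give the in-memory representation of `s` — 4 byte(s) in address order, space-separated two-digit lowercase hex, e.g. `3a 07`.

df e9 2c fa

prio (19b) val=458569 bits=0x6ff49 at bit 13: 0xdfe92000
addr_hi (2b) val=1 bits=0x1 at bit 11: 0xdfe92800
ver (11b) val=-774 bits=0x4fa at bit 0: 0xdfe92cfa
word = 0xdfe92cfa → big-endian bytes:
  [0]=0xdf  [1]=0xe9  [2]=0x2c  [3]=0xfa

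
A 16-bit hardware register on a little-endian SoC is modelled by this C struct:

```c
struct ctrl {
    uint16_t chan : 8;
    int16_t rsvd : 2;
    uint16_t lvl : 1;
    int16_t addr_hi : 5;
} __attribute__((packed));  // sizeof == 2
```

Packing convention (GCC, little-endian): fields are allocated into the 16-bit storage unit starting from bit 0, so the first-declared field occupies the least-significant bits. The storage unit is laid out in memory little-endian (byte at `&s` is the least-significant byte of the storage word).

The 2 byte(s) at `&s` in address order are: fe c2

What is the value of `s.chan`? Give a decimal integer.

[0]=0xfe [1]=0xc2 (little-endian) → word 0xc2fe
chan [0+:8] = (word>>0) & 0xff = 254  ←
rsvd [8+:2] = (word>>8) & 0x3 = 2
lvl [10+:1] = (word>>10) & 0x1 = 0
addr_hi [11+:5] = (word>>11) & 0x1f = 24

254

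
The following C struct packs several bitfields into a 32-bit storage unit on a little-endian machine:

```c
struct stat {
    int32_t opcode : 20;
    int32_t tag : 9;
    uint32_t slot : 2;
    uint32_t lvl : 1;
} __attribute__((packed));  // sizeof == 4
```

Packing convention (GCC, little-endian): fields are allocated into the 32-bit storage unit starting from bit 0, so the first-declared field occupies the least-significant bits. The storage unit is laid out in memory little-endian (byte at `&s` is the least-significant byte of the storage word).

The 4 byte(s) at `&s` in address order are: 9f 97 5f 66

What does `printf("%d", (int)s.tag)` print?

101

[0]=0x9f [1]=0x97 [2]=0x5f [3]=0x66 (little-endian) → word 0x665f979f
opcode:20 @ bit 0 → (0x665f979f>>0)&0xfffff = 0xf979f
tag:9 @ bit 20 → (0x665f979f>>20)&0x1ff = 0x65  ←
slot:2 @ bit 29 → (0x665f979f>>29)&0x3 = 0x3
lvl:1 @ bit 31 → (0x665f979f>>31)&0x1 = 0x0
tag signed 9b, MSB=0: value = 101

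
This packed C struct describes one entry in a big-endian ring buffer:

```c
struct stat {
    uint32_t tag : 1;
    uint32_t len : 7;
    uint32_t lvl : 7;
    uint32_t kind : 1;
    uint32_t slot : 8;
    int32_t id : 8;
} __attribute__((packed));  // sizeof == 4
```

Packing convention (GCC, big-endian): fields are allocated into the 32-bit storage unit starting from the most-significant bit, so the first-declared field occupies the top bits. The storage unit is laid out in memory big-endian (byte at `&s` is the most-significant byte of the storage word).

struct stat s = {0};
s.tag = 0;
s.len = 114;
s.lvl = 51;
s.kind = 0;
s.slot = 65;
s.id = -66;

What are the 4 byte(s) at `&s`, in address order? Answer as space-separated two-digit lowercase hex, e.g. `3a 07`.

tag:1 = 0 → 0x0 << 31 → word 0x00000000
len:7 = 114 → 0x72 << 24 → word 0x72000000
lvl:7 = 51 → 0x33 << 17 → word 0x72660000
kind:1 = 0 → 0x0 << 16 → word 0x72660000
slot:8 = 65 → 0x41 << 8 → word 0x72664100
id:8 = -66 → 0xbe << 0 → word 0x726641be
word = 0x726641be → big-endian bytes:
  [0]=0x72  [1]=0x66  [2]=0x41  [3]=0xbe

72 66 41 be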